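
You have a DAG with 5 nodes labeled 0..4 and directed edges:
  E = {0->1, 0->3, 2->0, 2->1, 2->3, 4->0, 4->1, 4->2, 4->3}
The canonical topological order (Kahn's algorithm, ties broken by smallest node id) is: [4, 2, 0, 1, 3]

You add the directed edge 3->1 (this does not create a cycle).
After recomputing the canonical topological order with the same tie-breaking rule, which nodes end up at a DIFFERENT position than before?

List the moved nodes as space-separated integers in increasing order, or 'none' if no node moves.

Answer: 1 3

Derivation:
Old toposort: [4, 2, 0, 1, 3]
Added edge 3->1
Recompute Kahn (smallest-id tiebreak):
  initial in-degrees: [2, 4, 1, 3, 0]
  ready (indeg=0): [4]
  pop 4: indeg[0]->1; indeg[1]->3; indeg[2]->0; indeg[3]->2 | ready=[2] | order so far=[4]
  pop 2: indeg[0]->0; indeg[1]->2; indeg[3]->1 | ready=[0] | order so far=[4, 2]
  pop 0: indeg[1]->1; indeg[3]->0 | ready=[3] | order so far=[4, 2, 0]
  pop 3: indeg[1]->0 | ready=[1] | order so far=[4, 2, 0, 3]
  pop 1: no out-edges | ready=[] | order so far=[4, 2, 0, 3, 1]
New canonical toposort: [4, 2, 0, 3, 1]
Compare positions:
  Node 0: index 2 -> 2 (same)
  Node 1: index 3 -> 4 (moved)
  Node 2: index 1 -> 1 (same)
  Node 3: index 4 -> 3 (moved)
  Node 4: index 0 -> 0 (same)
Nodes that changed position: 1 3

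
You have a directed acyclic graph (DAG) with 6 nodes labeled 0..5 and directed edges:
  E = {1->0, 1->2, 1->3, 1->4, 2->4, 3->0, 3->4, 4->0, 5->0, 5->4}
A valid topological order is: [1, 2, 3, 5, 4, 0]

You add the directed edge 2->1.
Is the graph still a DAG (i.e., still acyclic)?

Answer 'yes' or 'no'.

Answer: no

Derivation:
Given toposort: [1, 2, 3, 5, 4, 0]
Position of 2: index 1; position of 1: index 0
New edge 2->1: backward (u after v in old order)
Backward edge: old toposort is now invalid. Check if this creates a cycle.
Does 1 already reach 2? Reachable from 1: [0, 1, 2, 3, 4]. YES -> cycle!
Still a DAG? no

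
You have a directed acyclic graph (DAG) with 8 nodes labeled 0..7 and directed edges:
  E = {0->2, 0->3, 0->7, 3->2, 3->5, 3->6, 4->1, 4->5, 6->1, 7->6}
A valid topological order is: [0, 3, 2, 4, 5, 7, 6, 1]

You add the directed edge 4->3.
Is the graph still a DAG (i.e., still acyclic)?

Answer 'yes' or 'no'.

Answer: yes

Derivation:
Given toposort: [0, 3, 2, 4, 5, 7, 6, 1]
Position of 4: index 3; position of 3: index 1
New edge 4->3: backward (u after v in old order)
Backward edge: old toposort is now invalid. Check if this creates a cycle.
Does 3 already reach 4? Reachable from 3: [1, 2, 3, 5, 6]. NO -> still a DAG (reorder needed).
Still a DAG? yes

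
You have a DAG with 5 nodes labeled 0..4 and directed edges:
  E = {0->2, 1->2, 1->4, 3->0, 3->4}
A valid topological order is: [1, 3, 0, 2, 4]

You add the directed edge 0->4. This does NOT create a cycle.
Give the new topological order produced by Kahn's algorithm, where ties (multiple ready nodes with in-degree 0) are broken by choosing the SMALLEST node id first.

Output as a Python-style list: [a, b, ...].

Old toposort: [1, 3, 0, 2, 4]
Added edge: 0->4
Position of 0 (2) < position of 4 (4). Old order still valid.
Run Kahn's algorithm (break ties by smallest node id):
  initial in-degrees: [1, 0, 2, 0, 3]
  ready (indeg=0): [1, 3]
  pop 1: indeg[2]->1; indeg[4]->2 | ready=[3] | order so far=[1]
  pop 3: indeg[0]->0; indeg[4]->1 | ready=[0] | order so far=[1, 3]
  pop 0: indeg[2]->0; indeg[4]->0 | ready=[2, 4] | order so far=[1, 3, 0]
  pop 2: no out-edges | ready=[4] | order so far=[1, 3, 0, 2]
  pop 4: no out-edges | ready=[] | order so far=[1, 3, 0, 2, 4]
  Result: [1, 3, 0, 2, 4]

Answer: [1, 3, 0, 2, 4]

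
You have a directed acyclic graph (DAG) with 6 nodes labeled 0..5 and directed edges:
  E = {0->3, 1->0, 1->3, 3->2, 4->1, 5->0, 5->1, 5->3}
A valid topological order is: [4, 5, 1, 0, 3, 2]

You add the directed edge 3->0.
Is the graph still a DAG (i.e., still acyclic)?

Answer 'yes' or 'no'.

Answer: no

Derivation:
Given toposort: [4, 5, 1, 0, 3, 2]
Position of 3: index 4; position of 0: index 3
New edge 3->0: backward (u after v in old order)
Backward edge: old toposort is now invalid. Check if this creates a cycle.
Does 0 already reach 3? Reachable from 0: [0, 2, 3]. YES -> cycle!
Still a DAG? no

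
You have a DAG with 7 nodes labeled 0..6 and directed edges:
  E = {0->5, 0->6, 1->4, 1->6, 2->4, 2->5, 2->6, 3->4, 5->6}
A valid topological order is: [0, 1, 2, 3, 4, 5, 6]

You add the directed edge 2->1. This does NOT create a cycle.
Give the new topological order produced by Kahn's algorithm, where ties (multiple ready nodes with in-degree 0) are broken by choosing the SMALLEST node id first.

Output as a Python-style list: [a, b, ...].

Old toposort: [0, 1, 2, 3, 4, 5, 6]
Added edge: 2->1
Position of 2 (2) > position of 1 (1). Must reorder: 2 must now come before 1.
Run Kahn's algorithm (break ties by smallest node id):
  initial in-degrees: [0, 1, 0, 0, 3, 2, 4]
  ready (indeg=0): [0, 2, 3]
  pop 0: indeg[5]->1; indeg[6]->3 | ready=[2, 3] | order so far=[0]
  pop 2: indeg[1]->0; indeg[4]->2; indeg[5]->0; indeg[6]->2 | ready=[1, 3, 5] | order so far=[0, 2]
  pop 1: indeg[4]->1; indeg[6]->1 | ready=[3, 5] | order so far=[0, 2, 1]
  pop 3: indeg[4]->0 | ready=[4, 5] | order so far=[0, 2, 1, 3]
  pop 4: no out-edges | ready=[5] | order so far=[0, 2, 1, 3, 4]
  pop 5: indeg[6]->0 | ready=[6] | order so far=[0, 2, 1, 3, 4, 5]
  pop 6: no out-edges | ready=[] | order so far=[0, 2, 1, 3, 4, 5, 6]
  Result: [0, 2, 1, 3, 4, 5, 6]

Answer: [0, 2, 1, 3, 4, 5, 6]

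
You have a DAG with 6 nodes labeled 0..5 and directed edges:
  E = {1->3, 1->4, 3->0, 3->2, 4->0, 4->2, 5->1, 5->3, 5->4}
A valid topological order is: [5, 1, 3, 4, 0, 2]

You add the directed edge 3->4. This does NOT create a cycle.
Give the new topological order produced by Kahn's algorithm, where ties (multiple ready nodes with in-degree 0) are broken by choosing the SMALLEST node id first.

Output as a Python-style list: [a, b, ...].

Old toposort: [5, 1, 3, 4, 0, 2]
Added edge: 3->4
Position of 3 (2) < position of 4 (3). Old order still valid.
Run Kahn's algorithm (break ties by smallest node id):
  initial in-degrees: [2, 1, 2, 2, 3, 0]
  ready (indeg=0): [5]
  pop 5: indeg[1]->0; indeg[3]->1; indeg[4]->2 | ready=[1] | order so far=[5]
  pop 1: indeg[3]->0; indeg[4]->1 | ready=[3] | order so far=[5, 1]
  pop 3: indeg[0]->1; indeg[2]->1; indeg[4]->0 | ready=[4] | order so far=[5, 1, 3]
  pop 4: indeg[0]->0; indeg[2]->0 | ready=[0, 2] | order so far=[5, 1, 3, 4]
  pop 0: no out-edges | ready=[2] | order so far=[5, 1, 3, 4, 0]
  pop 2: no out-edges | ready=[] | order so far=[5, 1, 3, 4, 0, 2]
  Result: [5, 1, 3, 4, 0, 2]

Answer: [5, 1, 3, 4, 0, 2]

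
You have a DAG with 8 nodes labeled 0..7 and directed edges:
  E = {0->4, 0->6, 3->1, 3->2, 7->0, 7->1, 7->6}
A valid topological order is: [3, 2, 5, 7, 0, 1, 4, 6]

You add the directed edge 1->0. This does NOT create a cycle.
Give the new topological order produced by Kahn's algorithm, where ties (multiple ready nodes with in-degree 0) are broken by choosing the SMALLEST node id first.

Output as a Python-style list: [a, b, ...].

Answer: [3, 2, 5, 7, 1, 0, 4, 6]

Derivation:
Old toposort: [3, 2, 5, 7, 0, 1, 4, 6]
Added edge: 1->0
Position of 1 (5) > position of 0 (4). Must reorder: 1 must now come before 0.
Run Kahn's algorithm (break ties by smallest node id):
  initial in-degrees: [2, 2, 1, 0, 1, 0, 2, 0]
  ready (indeg=0): [3, 5, 7]
  pop 3: indeg[1]->1; indeg[2]->0 | ready=[2, 5, 7] | order so far=[3]
  pop 2: no out-edges | ready=[5, 7] | order so far=[3, 2]
  pop 5: no out-edges | ready=[7] | order so far=[3, 2, 5]
  pop 7: indeg[0]->1; indeg[1]->0; indeg[6]->1 | ready=[1] | order so far=[3, 2, 5, 7]
  pop 1: indeg[0]->0 | ready=[0] | order so far=[3, 2, 5, 7, 1]
  pop 0: indeg[4]->0; indeg[6]->0 | ready=[4, 6] | order so far=[3, 2, 5, 7, 1, 0]
  pop 4: no out-edges | ready=[6] | order so far=[3, 2, 5, 7, 1, 0, 4]
  pop 6: no out-edges | ready=[] | order so far=[3, 2, 5, 7, 1, 0, 4, 6]
  Result: [3, 2, 5, 7, 1, 0, 4, 6]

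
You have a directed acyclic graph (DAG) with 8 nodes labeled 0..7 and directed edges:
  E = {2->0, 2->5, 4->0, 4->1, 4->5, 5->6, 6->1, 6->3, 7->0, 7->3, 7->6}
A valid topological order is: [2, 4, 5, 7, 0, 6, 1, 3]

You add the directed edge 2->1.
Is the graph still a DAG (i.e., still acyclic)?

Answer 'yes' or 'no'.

Answer: yes

Derivation:
Given toposort: [2, 4, 5, 7, 0, 6, 1, 3]
Position of 2: index 0; position of 1: index 6
New edge 2->1: forward
Forward edge: respects the existing order. Still a DAG, same toposort still valid.
Still a DAG? yes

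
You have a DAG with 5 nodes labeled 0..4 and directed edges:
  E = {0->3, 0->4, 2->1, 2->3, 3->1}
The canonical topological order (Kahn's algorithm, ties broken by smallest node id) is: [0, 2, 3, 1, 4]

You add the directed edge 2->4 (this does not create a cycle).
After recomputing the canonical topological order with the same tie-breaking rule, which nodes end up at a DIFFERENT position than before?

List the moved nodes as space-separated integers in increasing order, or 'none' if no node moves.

Answer: none

Derivation:
Old toposort: [0, 2, 3, 1, 4]
Added edge 2->4
Recompute Kahn (smallest-id tiebreak):
  initial in-degrees: [0, 2, 0, 2, 2]
  ready (indeg=0): [0, 2]
  pop 0: indeg[3]->1; indeg[4]->1 | ready=[2] | order so far=[0]
  pop 2: indeg[1]->1; indeg[3]->0; indeg[4]->0 | ready=[3, 4] | order so far=[0, 2]
  pop 3: indeg[1]->0 | ready=[1, 4] | order so far=[0, 2, 3]
  pop 1: no out-edges | ready=[4] | order so far=[0, 2, 3, 1]
  pop 4: no out-edges | ready=[] | order so far=[0, 2, 3, 1, 4]
New canonical toposort: [0, 2, 3, 1, 4]
Compare positions:
  Node 0: index 0 -> 0 (same)
  Node 1: index 3 -> 3 (same)
  Node 2: index 1 -> 1 (same)
  Node 3: index 2 -> 2 (same)
  Node 4: index 4 -> 4 (same)
Nodes that changed position: none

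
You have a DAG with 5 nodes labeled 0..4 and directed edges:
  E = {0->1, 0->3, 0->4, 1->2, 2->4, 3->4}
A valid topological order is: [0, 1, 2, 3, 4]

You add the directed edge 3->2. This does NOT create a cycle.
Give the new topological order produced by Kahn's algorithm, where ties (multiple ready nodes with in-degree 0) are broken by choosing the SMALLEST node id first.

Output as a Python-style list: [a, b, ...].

Old toposort: [0, 1, 2, 3, 4]
Added edge: 3->2
Position of 3 (3) > position of 2 (2). Must reorder: 3 must now come before 2.
Run Kahn's algorithm (break ties by smallest node id):
  initial in-degrees: [0, 1, 2, 1, 3]
  ready (indeg=0): [0]
  pop 0: indeg[1]->0; indeg[3]->0; indeg[4]->2 | ready=[1, 3] | order so far=[0]
  pop 1: indeg[2]->1 | ready=[3] | order so far=[0, 1]
  pop 3: indeg[2]->0; indeg[4]->1 | ready=[2] | order so far=[0, 1, 3]
  pop 2: indeg[4]->0 | ready=[4] | order so far=[0, 1, 3, 2]
  pop 4: no out-edges | ready=[] | order so far=[0, 1, 3, 2, 4]
  Result: [0, 1, 3, 2, 4]

Answer: [0, 1, 3, 2, 4]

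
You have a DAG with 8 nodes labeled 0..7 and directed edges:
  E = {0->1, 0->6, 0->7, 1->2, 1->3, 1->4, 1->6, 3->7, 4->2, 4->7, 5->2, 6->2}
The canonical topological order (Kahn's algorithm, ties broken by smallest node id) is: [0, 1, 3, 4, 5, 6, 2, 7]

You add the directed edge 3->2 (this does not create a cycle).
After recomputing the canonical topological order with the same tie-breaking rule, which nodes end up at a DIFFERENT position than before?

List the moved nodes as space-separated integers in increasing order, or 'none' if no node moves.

Answer: none

Derivation:
Old toposort: [0, 1, 3, 4, 5, 6, 2, 7]
Added edge 3->2
Recompute Kahn (smallest-id tiebreak):
  initial in-degrees: [0, 1, 5, 1, 1, 0, 2, 3]
  ready (indeg=0): [0, 5]
  pop 0: indeg[1]->0; indeg[6]->1; indeg[7]->2 | ready=[1, 5] | order so far=[0]
  pop 1: indeg[2]->4; indeg[3]->0; indeg[4]->0; indeg[6]->0 | ready=[3, 4, 5, 6] | order so far=[0, 1]
  pop 3: indeg[2]->3; indeg[7]->1 | ready=[4, 5, 6] | order so far=[0, 1, 3]
  pop 4: indeg[2]->2; indeg[7]->0 | ready=[5, 6, 7] | order so far=[0, 1, 3, 4]
  pop 5: indeg[2]->1 | ready=[6, 7] | order so far=[0, 1, 3, 4, 5]
  pop 6: indeg[2]->0 | ready=[2, 7] | order so far=[0, 1, 3, 4, 5, 6]
  pop 2: no out-edges | ready=[7] | order so far=[0, 1, 3, 4, 5, 6, 2]
  pop 7: no out-edges | ready=[] | order so far=[0, 1, 3, 4, 5, 6, 2, 7]
New canonical toposort: [0, 1, 3, 4, 5, 6, 2, 7]
Compare positions:
  Node 0: index 0 -> 0 (same)
  Node 1: index 1 -> 1 (same)
  Node 2: index 6 -> 6 (same)
  Node 3: index 2 -> 2 (same)
  Node 4: index 3 -> 3 (same)
  Node 5: index 4 -> 4 (same)
  Node 6: index 5 -> 5 (same)
  Node 7: index 7 -> 7 (same)
Nodes that changed position: none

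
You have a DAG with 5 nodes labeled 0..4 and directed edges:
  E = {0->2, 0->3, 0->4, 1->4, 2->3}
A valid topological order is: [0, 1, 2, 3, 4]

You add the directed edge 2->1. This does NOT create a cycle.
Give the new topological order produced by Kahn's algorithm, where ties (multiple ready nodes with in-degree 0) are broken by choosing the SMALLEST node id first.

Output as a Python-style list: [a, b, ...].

Answer: [0, 2, 1, 3, 4]

Derivation:
Old toposort: [0, 1, 2, 3, 4]
Added edge: 2->1
Position of 2 (2) > position of 1 (1). Must reorder: 2 must now come before 1.
Run Kahn's algorithm (break ties by smallest node id):
  initial in-degrees: [0, 1, 1, 2, 2]
  ready (indeg=0): [0]
  pop 0: indeg[2]->0; indeg[3]->1; indeg[4]->1 | ready=[2] | order so far=[0]
  pop 2: indeg[1]->0; indeg[3]->0 | ready=[1, 3] | order so far=[0, 2]
  pop 1: indeg[4]->0 | ready=[3, 4] | order so far=[0, 2, 1]
  pop 3: no out-edges | ready=[4] | order so far=[0, 2, 1, 3]
  pop 4: no out-edges | ready=[] | order so far=[0, 2, 1, 3, 4]
  Result: [0, 2, 1, 3, 4]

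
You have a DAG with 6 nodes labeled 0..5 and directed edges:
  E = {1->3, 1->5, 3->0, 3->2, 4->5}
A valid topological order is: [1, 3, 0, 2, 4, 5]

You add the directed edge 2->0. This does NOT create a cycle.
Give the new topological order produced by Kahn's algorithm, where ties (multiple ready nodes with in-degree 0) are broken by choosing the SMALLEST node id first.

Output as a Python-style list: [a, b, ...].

Old toposort: [1, 3, 0, 2, 4, 5]
Added edge: 2->0
Position of 2 (3) > position of 0 (2). Must reorder: 2 must now come before 0.
Run Kahn's algorithm (break ties by smallest node id):
  initial in-degrees: [2, 0, 1, 1, 0, 2]
  ready (indeg=0): [1, 4]
  pop 1: indeg[3]->0; indeg[5]->1 | ready=[3, 4] | order so far=[1]
  pop 3: indeg[0]->1; indeg[2]->0 | ready=[2, 4] | order so far=[1, 3]
  pop 2: indeg[0]->0 | ready=[0, 4] | order so far=[1, 3, 2]
  pop 0: no out-edges | ready=[4] | order so far=[1, 3, 2, 0]
  pop 4: indeg[5]->0 | ready=[5] | order so far=[1, 3, 2, 0, 4]
  pop 5: no out-edges | ready=[] | order so far=[1, 3, 2, 0, 4, 5]
  Result: [1, 3, 2, 0, 4, 5]

Answer: [1, 3, 2, 0, 4, 5]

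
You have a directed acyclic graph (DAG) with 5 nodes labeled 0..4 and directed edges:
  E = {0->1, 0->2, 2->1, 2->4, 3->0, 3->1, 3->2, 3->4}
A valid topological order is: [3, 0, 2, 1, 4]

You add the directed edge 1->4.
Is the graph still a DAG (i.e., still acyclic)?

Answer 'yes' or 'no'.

Answer: yes

Derivation:
Given toposort: [3, 0, 2, 1, 4]
Position of 1: index 3; position of 4: index 4
New edge 1->4: forward
Forward edge: respects the existing order. Still a DAG, same toposort still valid.
Still a DAG? yes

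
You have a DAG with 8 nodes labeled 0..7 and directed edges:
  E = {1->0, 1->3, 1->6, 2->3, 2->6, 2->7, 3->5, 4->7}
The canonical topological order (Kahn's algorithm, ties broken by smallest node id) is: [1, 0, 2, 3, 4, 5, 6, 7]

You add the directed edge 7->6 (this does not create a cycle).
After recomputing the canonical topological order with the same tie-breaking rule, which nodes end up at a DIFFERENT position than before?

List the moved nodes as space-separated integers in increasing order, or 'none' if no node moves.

Answer: 6 7

Derivation:
Old toposort: [1, 0, 2, 3, 4, 5, 6, 7]
Added edge 7->6
Recompute Kahn (smallest-id tiebreak):
  initial in-degrees: [1, 0, 0, 2, 0, 1, 3, 2]
  ready (indeg=0): [1, 2, 4]
  pop 1: indeg[0]->0; indeg[3]->1; indeg[6]->2 | ready=[0, 2, 4] | order so far=[1]
  pop 0: no out-edges | ready=[2, 4] | order so far=[1, 0]
  pop 2: indeg[3]->0; indeg[6]->1; indeg[7]->1 | ready=[3, 4] | order so far=[1, 0, 2]
  pop 3: indeg[5]->0 | ready=[4, 5] | order so far=[1, 0, 2, 3]
  pop 4: indeg[7]->0 | ready=[5, 7] | order so far=[1, 0, 2, 3, 4]
  pop 5: no out-edges | ready=[7] | order so far=[1, 0, 2, 3, 4, 5]
  pop 7: indeg[6]->0 | ready=[6] | order so far=[1, 0, 2, 3, 4, 5, 7]
  pop 6: no out-edges | ready=[] | order so far=[1, 0, 2, 3, 4, 5, 7, 6]
New canonical toposort: [1, 0, 2, 3, 4, 5, 7, 6]
Compare positions:
  Node 0: index 1 -> 1 (same)
  Node 1: index 0 -> 0 (same)
  Node 2: index 2 -> 2 (same)
  Node 3: index 3 -> 3 (same)
  Node 4: index 4 -> 4 (same)
  Node 5: index 5 -> 5 (same)
  Node 6: index 6 -> 7 (moved)
  Node 7: index 7 -> 6 (moved)
Nodes that changed position: 6 7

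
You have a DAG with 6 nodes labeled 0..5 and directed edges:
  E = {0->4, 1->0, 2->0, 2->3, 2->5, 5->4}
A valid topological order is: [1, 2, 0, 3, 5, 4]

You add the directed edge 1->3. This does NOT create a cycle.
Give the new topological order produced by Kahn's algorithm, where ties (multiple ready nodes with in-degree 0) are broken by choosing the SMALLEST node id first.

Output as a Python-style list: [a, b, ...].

Old toposort: [1, 2, 0, 3, 5, 4]
Added edge: 1->3
Position of 1 (0) < position of 3 (3). Old order still valid.
Run Kahn's algorithm (break ties by smallest node id):
  initial in-degrees: [2, 0, 0, 2, 2, 1]
  ready (indeg=0): [1, 2]
  pop 1: indeg[0]->1; indeg[3]->1 | ready=[2] | order so far=[1]
  pop 2: indeg[0]->0; indeg[3]->0; indeg[5]->0 | ready=[0, 3, 5] | order so far=[1, 2]
  pop 0: indeg[4]->1 | ready=[3, 5] | order so far=[1, 2, 0]
  pop 3: no out-edges | ready=[5] | order so far=[1, 2, 0, 3]
  pop 5: indeg[4]->0 | ready=[4] | order so far=[1, 2, 0, 3, 5]
  pop 4: no out-edges | ready=[] | order so far=[1, 2, 0, 3, 5, 4]
  Result: [1, 2, 0, 3, 5, 4]

Answer: [1, 2, 0, 3, 5, 4]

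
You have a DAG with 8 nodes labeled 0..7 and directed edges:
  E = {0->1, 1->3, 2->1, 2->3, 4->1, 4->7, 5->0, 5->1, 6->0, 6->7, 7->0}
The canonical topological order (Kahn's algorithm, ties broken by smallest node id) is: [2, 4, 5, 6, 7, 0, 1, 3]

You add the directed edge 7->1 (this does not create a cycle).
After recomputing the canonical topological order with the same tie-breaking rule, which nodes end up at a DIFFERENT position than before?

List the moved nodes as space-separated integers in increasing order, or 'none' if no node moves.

Old toposort: [2, 4, 5, 6, 7, 0, 1, 3]
Added edge 7->1
Recompute Kahn (smallest-id tiebreak):
  initial in-degrees: [3, 5, 0, 2, 0, 0, 0, 2]
  ready (indeg=0): [2, 4, 5, 6]
  pop 2: indeg[1]->4; indeg[3]->1 | ready=[4, 5, 6] | order so far=[2]
  pop 4: indeg[1]->3; indeg[7]->1 | ready=[5, 6] | order so far=[2, 4]
  pop 5: indeg[0]->2; indeg[1]->2 | ready=[6] | order so far=[2, 4, 5]
  pop 6: indeg[0]->1; indeg[7]->0 | ready=[7] | order so far=[2, 4, 5, 6]
  pop 7: indeg[0]->0; indeg[1]->1 | ready=[0] | order so far=[2, 4, 5, 6, 7]
  pop 0: indeg[1]->0 | ready=[1] | order so far=[2, 4, 5, 6, 7, 0]
  pop 1: indeg[3]->0 | ready=[3] | order so far=[2, 4, 5, 6, 7, 0, 1]
  pop 3: no out-edges | ready=[] | order so far=[2, 4, 5, 6, 7, 0, 1, 3]
New canonical toposort: [2, 4, 5, 6, 7, 0, 1, 3]
Compare positions:
  Node 0: index 5 -> 5 (same)
  Node 1: index 6 -> 6 (same)
  Node 2: index 0 -> 0 (same)
  Node 3: index 7 -> 7 (same)
  Node 4: index 1 -> 1 (same)
  Node 5: index 2 -> 2 (same)
  Node 6: index 3 -> 3 (same)
  Node 7: index 4 -> 4 (same)
Nodes that changed position: none

Answer: none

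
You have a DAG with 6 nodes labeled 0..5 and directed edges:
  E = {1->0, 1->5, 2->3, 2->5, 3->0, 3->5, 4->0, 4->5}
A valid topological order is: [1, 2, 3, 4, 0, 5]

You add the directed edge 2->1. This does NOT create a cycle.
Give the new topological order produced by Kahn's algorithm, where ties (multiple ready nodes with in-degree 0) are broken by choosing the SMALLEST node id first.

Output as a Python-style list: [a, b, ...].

Old toposort: [1, 2, 3, 4, 0, 5]
Added edge: 2->1
Position of 2 (1) > position of 1 (0). Must reorder: 2 must now come before 1.
Run Kahn's algorithm (break ties by smallest node id):
  initial in-degrees: [3, 1, 0, 1, 0, 4]
  ready (indeg=0): [2, 4]
  pop 2: indeg[1]->0; indeg[3]->0; indeg[5]->3 | ready=[1, 3, 4] | order so far=[2]
  pop 1: indeg[0]->2; indeg[5]->2 | ready=[3, 4] | order so far=[2, 1]
  pop 3: indeg[0]->1; indeg[5]->1 | ready=[4] | order so far=[2, 1, 3]
  pop 4: indeg[0]->0; indeg[5]->0 | ready=[0, 5] | order so far=[2, 1, 3, 4]
  pop 0: no out-edges | ready=[5] | order so far=[2, 1, 3, 4, 0]
  pop 5: no out-edges | ready=[] | order so far=[2, 1, 3, 4, 0, 5]
  Result: [2, 1, 3, 4, 0, 5]

Answer: [2, 1, 3, 4, 0, 5]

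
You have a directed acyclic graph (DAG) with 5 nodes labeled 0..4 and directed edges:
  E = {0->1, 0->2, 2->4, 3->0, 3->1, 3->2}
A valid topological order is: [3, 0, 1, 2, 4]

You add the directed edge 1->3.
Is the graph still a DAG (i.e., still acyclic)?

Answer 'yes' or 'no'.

Answer: no

Derivation:
Given toposort: [3, 0, 1, 2, 4]
Position of 1: index 2; position of 3: index 0
New edge 1->3: backward (u after v in old order)
Backward edge: old toposort is now invalid. Check if this creates a cycle.
Does 3 already reach 1? Reachable from 3: [0, 1, 2, 3, 4]. YES -> cycle!
Still a DAG? no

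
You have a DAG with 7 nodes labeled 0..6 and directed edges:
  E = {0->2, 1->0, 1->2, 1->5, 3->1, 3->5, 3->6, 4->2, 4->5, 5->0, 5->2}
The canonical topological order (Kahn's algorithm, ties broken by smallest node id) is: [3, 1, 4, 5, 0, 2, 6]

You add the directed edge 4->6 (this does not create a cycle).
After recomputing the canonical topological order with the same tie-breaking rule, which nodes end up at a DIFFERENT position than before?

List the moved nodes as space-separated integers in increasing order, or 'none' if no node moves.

Old toposort: [3, 1, 4, 5, 0, 2, 6]
Added edge 4->6
Recompute Kahn (smallest-id tiebreak):
  initial in-degrees: [2, 1, 4, 0, 0, 3, 2]
  ready (indeg=0): [3, 4]
  pop 3: indeg[1]->0; indeg[5]->2; indeg[6]->1 | ready=[1, 4] | order so far=[3]
  pop 1: indeg[0]->1; indeg[2]->3; indeg[5]->1 | ready=[4] | order so far=[3, 1]
  pop 4: indeg[2]->2; indeg[5]->0; indeg[6]->0 | ready=[5, 6] | order so far=[3, 1, 4]
  pop 5: indeg[0]->0; indeg[2]->1 | ready=[0, 6] | order so far=[3, 1, 4, 5]
  pop 0: indeg[2]->0 | ready=[2, 6] | order so far=[3, 1, 4, 5, 0]
  pop 2: no out-edges | ready=[6] | order so far=[3, 1, 4, 5, 0, 2]
  pop 6: no out-edges | ready=[] | order so far=[3, 1, 4, 5, 0, 2, 6]
New canonical toposort: [3, 1, 4, 5, 0, 2, 6]
Compare positions:
  Node 0: index 4 -> 4 (same)
  Node 1: index 1 -> 1 (same)
  Node 2: index 5 -> 5 (same)
  Node 3: index 0 -> 0 (same)
  Node 4: index 2 -> 2 (same)
  Node 5: index 3 -> 3 (same)
  Node 6: index 6 -> 6 (same)
Nodes that changed position: none

Answer: none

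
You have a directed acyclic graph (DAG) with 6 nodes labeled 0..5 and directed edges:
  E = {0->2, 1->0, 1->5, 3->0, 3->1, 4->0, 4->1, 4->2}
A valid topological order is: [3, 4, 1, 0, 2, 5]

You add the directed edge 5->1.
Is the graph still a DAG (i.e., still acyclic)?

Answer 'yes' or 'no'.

Given toposort: [3, 4, 1, 0, 2, 5]
Position of 5: index 5; position of 1: index 2
New edge 5->1: backward (u after v in old order)
Backward edge: old toposort is now invalid. Check if this creates a cycle.
Does 1 already reach 5? Reachable from 1: [0, 1, 2, 5]. YES -> cycle!
Still a DAG? no

Answer: no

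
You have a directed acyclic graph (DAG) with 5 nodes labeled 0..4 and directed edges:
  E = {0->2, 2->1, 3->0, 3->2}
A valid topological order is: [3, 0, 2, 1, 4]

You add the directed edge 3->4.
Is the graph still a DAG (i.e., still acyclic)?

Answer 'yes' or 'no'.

Given toposort: [3, 0, 2, 1, 4]
Position of 3: index 0; position of 4: index 4
New edge 3->4: forward
Forward edge: respects the existing order. Still a DAG, same toposort still valid.
Still a DAG? yes

Answer: yes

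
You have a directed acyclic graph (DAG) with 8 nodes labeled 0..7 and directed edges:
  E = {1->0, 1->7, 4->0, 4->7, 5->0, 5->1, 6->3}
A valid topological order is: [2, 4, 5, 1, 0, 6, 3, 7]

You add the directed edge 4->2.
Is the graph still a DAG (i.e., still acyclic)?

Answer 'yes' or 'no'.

Answer: yes

Derivation:
Given toposort: [2, 4, 5, 1, 0, 6, 3, 7]
Position of 4: index 1; position of 2: index 0
New edge 4->2: backward (u after v in old order)
Backward edge: old toposort is now invalid. Check if this creates a cycle.
Does 2 already reach 4? Reachable from 2: [2]. NO -> still a DAG (reorder needed).
Still a DAG? yes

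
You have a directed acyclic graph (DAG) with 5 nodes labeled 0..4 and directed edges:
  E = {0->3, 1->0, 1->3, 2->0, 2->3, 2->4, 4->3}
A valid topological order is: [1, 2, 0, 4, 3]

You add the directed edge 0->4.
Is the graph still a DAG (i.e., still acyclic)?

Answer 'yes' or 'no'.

Answer: yes

Derivation:
Given toposort: [1, 2, 0, 4, 3]
Position of 0: index 2; position of 4: index 3
New edge 0->4: forward
Forward edge: respects the existing order. Still a DAG, same toposort still valid.
Still a DAG? yes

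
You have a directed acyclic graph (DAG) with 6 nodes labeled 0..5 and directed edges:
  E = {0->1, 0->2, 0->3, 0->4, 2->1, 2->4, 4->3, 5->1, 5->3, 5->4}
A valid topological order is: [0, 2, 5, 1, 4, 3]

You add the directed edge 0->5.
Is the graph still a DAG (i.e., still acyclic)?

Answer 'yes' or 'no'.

Answer: yes

Derivation:
Given toposort: [0, 2, 5, 1, 4, 3]
Position of 0: index 0; position of 5: index 2
New edge 0->5: forward
Forward edge: respects the existing order. Still a DAG, same toposort still valid.
Still a DAG? yes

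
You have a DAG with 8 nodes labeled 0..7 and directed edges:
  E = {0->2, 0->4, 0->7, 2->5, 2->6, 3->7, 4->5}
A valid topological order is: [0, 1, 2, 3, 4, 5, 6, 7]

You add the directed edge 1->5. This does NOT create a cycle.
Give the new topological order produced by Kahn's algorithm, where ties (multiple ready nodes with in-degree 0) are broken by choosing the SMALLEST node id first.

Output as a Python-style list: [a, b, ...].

Answer: [0, 1, 2, 3, 4, 5, 6, 7]

Derivation:
Old toposort: [0, 1, 2, 3, 4, 5, 6, 7]
Added edge: 1->5
Position of 1 (1) < position of 5 (5). Old order still valid.
Run Kahn's algorithm (break ties by smallest node id):
  initial in-degrees: [0, 0, 1, 0, 1, 3, 1, 2]
  ready (indeg=0): [0, 1, 3]
  pop 0: indeg[2]->0; indeg[4]->0; indeg[7]->1 | ready=[1, 2, 3, 4] | order so far=[0]
  pop 1: indeg[5]->2 | ready=[2, 3, 4] | order so far=[0, 1]
  pop 2: indeg[5]->1; indeg[6]->0 | ready=[3, 4, 6] | order so far=[0, 1, 2]
  pop 3: indeg[7]->0 | ready=[4, 6, 7] | order so far=[0, 1, 2, 3]
  pop 4: indeg[5]->0 | ready=[5, 6, 7] | order so far=[0, 1, 2, 3, 4]
  pop 5: no out-edges | ready=[6, 7] | order so far=[0, 1, 2, 3, 4, 5]
  pop 6: no out-edges | ready=[7] | order so far=[0, 1, 2, 3, 4, 5, 6]
  pop 7: no out-edges | ready=[] | order so far=[0, 1, 2, 3, 4, 5, 6, 7]
  Result: [0, 1, 2, 3, 4, 5, 6, 7]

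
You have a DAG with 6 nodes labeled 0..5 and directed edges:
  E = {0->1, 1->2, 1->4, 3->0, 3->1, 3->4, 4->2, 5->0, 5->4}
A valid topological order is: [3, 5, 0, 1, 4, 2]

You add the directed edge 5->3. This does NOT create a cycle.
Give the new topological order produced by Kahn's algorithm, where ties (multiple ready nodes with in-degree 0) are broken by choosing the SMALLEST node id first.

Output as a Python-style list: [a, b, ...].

Old toposort: [3, 5, 0, 1, 4, 2]
Added edge: 5->3
Position of 5 (1) > position of 3 (0). Must reorder: 5 must now come before 3.
Run Kahn's algorithm (break ties by smallest node id):
  initial in-degrees: [2, 2, 2, 1, 3, 0]
  ready (indeg=0): [5]
  pop 5: indeg[0]->1; indeg[3]->0; indeg[4]->2 | ready=[3] | order so far=[5]
  pop 3: indeg[0]->0; indeg[1]->1; indeg[4]->1 | ready=[0] | order so far=[5, 3]
  pop 0: indeg[1]->0 | ready=[1] | order so far=[5, 3, 0]
  pop 1: indeg[2]->1; indeg[4]->0 | ready=[4] | order so far=[5, 3, 0, 1]
  pop 4: indeg[2]->0 | ready=[2] | order so far=[5, 3, 0, 1, 4]
  pop 2: no out-edges | ready=[] | order so far=[5, 3, 0, 1, 4, 2]
  Result: [5, 3, 0, 1, 4, 2]

Answer: [5, 3, 0, 1, 4, 2]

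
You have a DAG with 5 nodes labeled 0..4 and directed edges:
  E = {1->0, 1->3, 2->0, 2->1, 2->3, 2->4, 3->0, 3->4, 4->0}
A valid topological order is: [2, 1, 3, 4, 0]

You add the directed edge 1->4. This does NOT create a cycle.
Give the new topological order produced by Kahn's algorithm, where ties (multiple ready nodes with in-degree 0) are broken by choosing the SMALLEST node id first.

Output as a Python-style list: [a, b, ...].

Old toposort: [2, 1, 3, 4, 0]
Added edge: 1->4
Position of 1 (1) < position of 4 (3). Old order still valid.
Run Kahn's algorithm (break ties by smallest node id):
  initial in-degrees: [4, 1, 0, 2, 3]
  ready (indeg=0): [2]
  pop 2: indeg[0]->3; indeg[1]->0; indeg[3]->1; indeg[4]->2 | ready=[1] | order so far=[2]
  pop 1: indeg[0]->2; indeg[3]->0; indeg[4]->1 | ready=[3] | order so far=[2, 1]
  pop 3: indeg[0]->1; indeg[4]->0 | ready=[4] | order so far=[2, 1, 3]
  pop 4: indeg[0]->0 | ready=[0] | order so far=[2, 1, 3, 4]
  pop 0: no out-edges | ready=[] | order so far=[2, 1, 3, 4, 0]
  Result: [2, 1, 3, 4, 0]

Answer: [2, 1, 3, 4, 0]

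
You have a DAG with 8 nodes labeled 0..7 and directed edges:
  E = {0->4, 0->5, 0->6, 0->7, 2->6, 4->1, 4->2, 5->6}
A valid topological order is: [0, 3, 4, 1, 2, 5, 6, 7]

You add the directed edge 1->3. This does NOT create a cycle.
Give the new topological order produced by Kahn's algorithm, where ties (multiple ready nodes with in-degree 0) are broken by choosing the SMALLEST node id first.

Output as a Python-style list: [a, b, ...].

Old toposort: [0, 3, 4, 1, 2, 5, 6, 7]
Added edge: 1->3
Position of 1 (3) > position of 3 (1). Must reorder: 1 must now come before 3.
Run Kahn's algorithm (break ties by smallest node id):
  initial in-degrees: [0, 1, 1, 1, 1, 1, 3, 1]
  ready (indeg=0): [0]
  pop 0: indeg[4]->0; indeg[5]->0; indeg[6]->2; indeg[7]->0 | ready=[4, 5, 7] | order so far=[0]
  pop 4: indeg[1]->0; indeg[2]->0 | ready=[1, 2, 5, 7] | order so far=[0, 4]
  pop 1: indeg[3]->0 | ready=[2, 3, 5, 7] | order so far=[0, 4, 1]
  pop 2: indeg[6]->1 | ready=[3, 5, 7] | order so far=[0, 4, 1, 2]
  pop 3: no out-edges | ready=[5, 7] | order so far=[0, 4, 1, 2, 3]
  pop 5: indeg[6]->0 | ready=[6, 7] | order so far=[0, 4, 1, 2, 3, 5]
  pop 6: no out-edges | ready=[7] | order so far=[0, 4, 1, 2, 3, 5, 6]
  pop 7: no out-edges | ready=[] | order so far=[0, 4, 1, 2, 3, 5, 6, 7]
  Result: [0, 4, 1, 2, 3, 5, 6, 7]

Answer: [0, 4, 1, 2, 3, 5, 6, 7]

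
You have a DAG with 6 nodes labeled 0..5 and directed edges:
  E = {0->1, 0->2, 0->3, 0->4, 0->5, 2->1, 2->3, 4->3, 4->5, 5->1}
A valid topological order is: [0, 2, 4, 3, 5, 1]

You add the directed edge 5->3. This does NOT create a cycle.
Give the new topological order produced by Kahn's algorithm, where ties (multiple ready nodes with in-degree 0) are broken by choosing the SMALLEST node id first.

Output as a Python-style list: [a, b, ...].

Answer: [0, 2, 4, 5, 1, 3]

Derivation:
Old toposort: [0, 2, 4, 3, 5, 1]
Added edge: 5->3
Position of 5 (4) > position of 3 (3). Must reorder: 5 must now come before 3.
Run Kahn's algorithm (break ties by smallest node id):
  initial in-degrees: [0, 3, 1, 4, 1, 2]
  ready (indeg=0): [0]
  pop 0: indeg[1]->2; indeg[2]->0; indeg[3]->3; indeg[4]->0; indeg[5]->1 | ready=[2, 4] | order so far=[0]
  pop 2: indeg[1]->1; indeg[3]->2 | ready=[4] | order so far=[0, 2]
  pop 4: indeg[3]->1; indeg[5]->0 | ready=[5] | order so far=[0, 2, 4]
  pop 5: indeg[1]->0; indeg[3]->0 | ready=[1, 3] | order so far=[0, 2, 4, 5]
  pop 1: no out-edges | ready=[3] | order so far=[0, 2, 4, 5, 1]
  pop 3: no out-edges | ready=[] | order so far=[0, 2, 4, 5, 1, 3]
  Result: [0, 2, 4, 5, 1, 3]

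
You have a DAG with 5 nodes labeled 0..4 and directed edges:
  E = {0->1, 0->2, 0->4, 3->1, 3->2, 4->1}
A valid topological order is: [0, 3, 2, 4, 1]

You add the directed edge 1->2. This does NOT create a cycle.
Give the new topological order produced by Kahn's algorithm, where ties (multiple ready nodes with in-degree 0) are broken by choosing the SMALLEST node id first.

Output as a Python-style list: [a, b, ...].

Answer: [0, 3, 4, 1, 2]

Derivation:
Old toposort: [0, 3, 2, 4, 1]
Added edge: 1->2
Position of 1 (4) > position of 2 (2). Must reorder: 1 must now come before 2.
Run Kahn's algorithm (break ties by smallest node id):
  initial in-degrees: [0, 3, 3, 0, 1]
  ready (indeg=0): [0, 3]
  pop 0: indeg[1]->2; indeg[2]->2; indeg[4]->0 | ready=[3, 4] | order so far=[0]
  pop 3: indeg[1]->1; indeg[2]->1 | ready=[4] | order so far=[0, 3]
  pop 4: indeg[1]->0 | ready=[1] | order so far=[0, 3, 4]
  pop 1: indeg[2]->0 | ready=[2] | order so far=[0, 3, 4, 1]
  pop 2: no out-edges | ready=[] | order so far=[0, 3, 4, 1, 2]
  Result: [0, 3, 4, 1, 2]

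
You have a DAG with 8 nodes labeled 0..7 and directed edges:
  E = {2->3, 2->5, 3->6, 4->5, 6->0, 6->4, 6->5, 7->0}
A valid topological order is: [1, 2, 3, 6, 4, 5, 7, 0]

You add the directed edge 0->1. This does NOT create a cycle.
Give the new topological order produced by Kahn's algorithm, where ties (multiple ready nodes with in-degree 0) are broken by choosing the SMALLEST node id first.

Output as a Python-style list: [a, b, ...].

Old toposort: [1, 2, 3, 6, 4, 5, 7, 0]
Added edge: 0->1
Position of 0 (7) > position of 1 (0). Must reorder: 0 must now come before 1.
Run Kahn's algorithm (break ties by smallest node id):
  initial in-degrees: [2, 1, 0, 1, 1, 3, 1, 0]
  ready (indeg=0): [2, 7]
  pop 2: indeg[3]->0; indeg[5]->2 | ready=[3, 7] | order so far=[2]
  pop 3: indeg[6]->0 | ready=[6, 7] | order so far=[2, 3]
  pop 6: indeg[0]->1; indeg[4]->0; indeg[5]->1 | ready=[4, 7] | order so far=[2, 3, 6]
  pop 4: indeg[5]->0 | ready=[5, 7] | order so far=[2, 3, 6, 4]
  pop 5: no out-edges | ready=[7] | order so far=[2, 3, 6, 4, 5]
  pop 7: indeg[0]->0 | ready=[0] | order so far=[2, 3, 6, 4, 5, 7]
  pop 0: indeg[1]->0 | ready=[1] | order so far=[2, 3, 6, 4, 5, 7, 0]
  pop 1: no out-edges | ready=[] | order so far=[2, 3, 6, 4, 5, 7, 0, 1]
  Result: [2, 3, 6, 4, 5, 7, 0, 1]

Answer: [2, 3, 6, 4, 5, 7, 0, 1]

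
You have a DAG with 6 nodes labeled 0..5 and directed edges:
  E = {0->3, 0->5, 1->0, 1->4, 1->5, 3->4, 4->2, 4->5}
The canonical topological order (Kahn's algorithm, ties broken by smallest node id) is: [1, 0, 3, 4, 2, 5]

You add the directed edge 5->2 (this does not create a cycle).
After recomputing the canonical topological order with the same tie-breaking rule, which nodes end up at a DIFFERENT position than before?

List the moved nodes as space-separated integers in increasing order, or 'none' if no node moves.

Answer: 2 5

Derivation:
Old toposort: [1, 0, 3, 4, 2, 5]
Added edge 5->2
Recompute Kahn (smallest-id tiebreak):
  initial in-degrees: [1, 0, 2, 1, 2, 3]
  ready (indeg=0): [1]
  pop 1: indeg[0]->0; indeg[4]->1; indeg[5]->2 | ready=[0] | order so far=[1]
  pop 0: indeg[3]->0; indeg[5]->1 | ready=[3] | order so far=[1, 0]
  pop 3: indeg[4]->0 | ready=[4] | order so far=[1, 0, 3]
  pop 4: indeg[2]->1; indeg[5]->0 | ready=[5] | order so far=[1, 0, 3, 4]
  pop 5: indeg[2]->0 | ready=[2] | order so far=[1, 0, 3, 4, 5]
  pop 2: no out-edges | ready=[] | order so far=[1, 0, 3, 4, 5, 2]
New canonical toposort: [1, 0, 3, 4, 5, 2]
Compare positions:
  Node 0: index 1 -> 1 (same)
  Node 1: index 0 -> 0 (same)
  Node 2: index 4 -> 5 (moved)
  Node 3: index 2 -> 2 (same)
  Node 4: index 3 -> 3 (same)
  Node 5: index 5 -> 4 (moved)
Nodes that changed position: 2 5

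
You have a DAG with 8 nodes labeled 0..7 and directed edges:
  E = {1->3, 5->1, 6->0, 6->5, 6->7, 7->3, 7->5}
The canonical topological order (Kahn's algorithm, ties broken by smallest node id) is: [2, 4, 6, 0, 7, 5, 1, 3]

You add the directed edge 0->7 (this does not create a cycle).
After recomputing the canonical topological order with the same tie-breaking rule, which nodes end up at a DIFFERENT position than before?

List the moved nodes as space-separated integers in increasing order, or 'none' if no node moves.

Answer: none

Derivation:
Old toposort: [2, 4, 6, 0, 7, 5, 1, 3]
Added edge 0->7
Recompute Kahn (smallest-id tiebreak):
  initial in-degrees: [1, 1, 0, 2, 0, 2, 0, 2]
  ready (indeg=0): [2, 4, 6]
  pop 2: no out-edges | ready=[4, 6] | order so far=[2]
  pop 4: no out-edges | ready=[6] | order so far=[2, 4]
  pop 6: indeg[0]->0; indeg[5]->1; indeg[7]->1 | ready=[0] | order so far=[2, 4, 6]
  pop 0: indeg[7]->0 | ready=[7] | order so far=[2, 4, 6, 0]
  pop 7: indeg[3]->1; indeg[5]->0 | ready=[5] | order so far=[2, 4, 6, 0, 7]
  pop 5: indeg[1]->0 | ready=[1] | order so far=[2, 4, 6, 0, 7, 5]
  pop 1: indeg[3]->0 | ready=[3] | order so far=[2, 4, 6, 0, 7, 5, 1]
  pop 3: no out-edges | ready=[] | order so far=[2, 4, 6, 0, 7, 5, 1, 3]
New canonical toposort: [2, 4, 6, 0, 7, 5, 1, 3]
Compare positions:
  Node 0: index 3 -> 3 (same)
  Node 1: index 6 -> 6 (same)
  Node 2: index 0 -> 0 (same)
  Node 3: index 7 -> 7 (same)
  Node 4: index 1 -> 1 (same)
  Node 5: index 5 -> 5 (same)
  Node 6: index 2 -> 2 (same)
  Node 7: index 4 -> 4 (same)
Nodes that changed position: none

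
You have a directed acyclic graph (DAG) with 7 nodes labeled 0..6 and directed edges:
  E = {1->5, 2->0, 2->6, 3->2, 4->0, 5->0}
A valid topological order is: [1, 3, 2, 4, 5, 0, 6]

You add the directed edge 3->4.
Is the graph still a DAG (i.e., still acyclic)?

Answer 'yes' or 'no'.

Given toposort: [1, 3, 2, 4, 5, 0, 6]
Position of 3: index 1; position of 4: index 3
New edge 3->4: forward
Forward edge: respects the existing order. Still a DAG, same toposort still valid.
Still a DAG? yes

Answer: yes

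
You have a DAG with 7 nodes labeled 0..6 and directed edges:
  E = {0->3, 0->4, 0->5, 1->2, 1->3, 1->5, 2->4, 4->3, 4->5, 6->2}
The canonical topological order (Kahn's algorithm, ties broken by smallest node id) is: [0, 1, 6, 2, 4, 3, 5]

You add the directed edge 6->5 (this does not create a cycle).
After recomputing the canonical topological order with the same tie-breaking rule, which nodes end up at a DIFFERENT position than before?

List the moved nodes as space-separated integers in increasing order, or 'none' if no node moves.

Old toposort: [0, 1, 6, 2, 4, 3, 5]
Added edge 6->5
Recompute Kahn (smallest-id tiebreak):
  initial in-degrees: [0, 0, 2, 3, 2, 4, 0]
  ready (indeg=0): [0, 1, 6]
  pop 0: indeg[3]->2; indeg[4]->1; indeg[5]->3 | ready=[1, 6] | order so far=[0]
  pop 1: indeg[2]->1; indeg[3]->1; indeg[5]->2 | ready=[6] | order so far=[0, 1]
  pop 6: indeg[2]->0; indeg[5]->1 | ready=[2] | order so far=[0, 1, 6]
  pop 2: indeg[4]->0 | ready=[4] | order so far=[0, 1, 6, 2]
  pop 4: indeg[3]->0; indeg[5]->0 | ready=[3, 5] | order so far=[0, 1, 6, 2, 4]
  pop 3: no out-edges | ready=[5] | order so far=[0, 1, 6, 2, 4, 3]
  pop 5: no out-edges | ready=[] | order so far=[0, 1, 6, 2, 4, 3, 5]
New canonical toposort: [0, 1, 6, 2, 4, 3, 5]
Compare positions:
  Node 0: index 0 -> 0 (same)
  Node 1: index 1 -> 1 (same)
  Node 2: index 3 -> 3 (same)
  Node 3: index 5 -> 5 (same)
  Node 4: index 4 -> 4 (same)
  Node 5: index 6 -> 6 (same)
  Node 6: index 2 -> 2 (same)
Nodes that changed position: none

Answer: none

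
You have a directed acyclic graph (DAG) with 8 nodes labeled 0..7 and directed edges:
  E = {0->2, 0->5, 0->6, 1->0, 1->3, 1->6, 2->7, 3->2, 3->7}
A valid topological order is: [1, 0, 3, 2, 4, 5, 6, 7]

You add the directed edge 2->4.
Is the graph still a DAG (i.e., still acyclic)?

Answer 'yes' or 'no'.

Answer: yes

Derivation:
Given toposort: [1, 0, 3, 2, 4, 5, 6, 7]
Position of 2: index 3; position of 4: index 4
New edge 2->4: forward
Forward edge: respects the existing order. Still a DAG, same toposort still valid.
Still a DAG? yes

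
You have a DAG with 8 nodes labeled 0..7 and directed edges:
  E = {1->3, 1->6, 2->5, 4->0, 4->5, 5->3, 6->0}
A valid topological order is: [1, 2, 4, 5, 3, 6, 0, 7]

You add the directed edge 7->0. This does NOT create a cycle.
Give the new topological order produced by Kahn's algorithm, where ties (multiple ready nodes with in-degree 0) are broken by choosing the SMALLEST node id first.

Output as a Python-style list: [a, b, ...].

Old toposort: [1, 2, 4, 5, 3, 6, 0, 7]
Added edge: 7->0
Position of 7 (7) > position of 0 (6). Must reorder: 7 must now come before 0.
Run Kahn's algorithm (break ties by smallest node id):
  initial in-degrees: [3, 0, 0, 2, 0, 2, 1, 0]
  ready (indeg=0): [1, 2, 4, 7]
  pop 1: indeg[3]->1; indeg[6]->0 | ready=[2, 4, 6, 7] | order so far=[1]
  pop 2: indeg[5]->1 | ready=[4, 6, 7] | order so far=[1, 2]
  pop 4: indeg[0]->2; indeg[5]->0 | ready=[5, 6, 7] | order so far=[1, 2, 4]
  pop 5: indeg[3]->0 | ready=[3, 6, 7] | order so far=[1, 2, 4, 5]
  pop 3: no out-edges | ready=[6, 7] | order so far=[1, 2, 4, 5, 3]
  pop 6: indeg[0]->1 | ready=[7] | order so far=[1, 2, 4, 5, 3, 6]
  pop 7: indeg[0]->0 | ready=[0] | order so far=[1, 2, 4, 5, 3, 6, 7]
  pop 0: no out-edges | ready=[] | order so far=[1, 2, 4, 5, 3, 6, 7, 0]
  Result: [1, 2, 4, 5, 3, 6, 7, 0]

Answer: [1, 2, 4, 5, 3, 6, 7, 0]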